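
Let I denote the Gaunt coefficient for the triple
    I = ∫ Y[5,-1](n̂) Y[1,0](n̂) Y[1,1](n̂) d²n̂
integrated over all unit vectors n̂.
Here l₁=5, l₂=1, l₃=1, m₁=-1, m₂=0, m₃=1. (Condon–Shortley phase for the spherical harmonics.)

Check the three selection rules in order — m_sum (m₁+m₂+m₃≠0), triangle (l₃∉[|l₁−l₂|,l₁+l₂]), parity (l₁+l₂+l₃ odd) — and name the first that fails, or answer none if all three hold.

m₁+m₂+m₃ = -1 + 0 + 1 = 0  ✓
triangle: |5−1|=4 ≤ l₃=1 ≤ 5+1=6  ✗
parity: l₁+l₂+l₃ = 7 is odd

triangle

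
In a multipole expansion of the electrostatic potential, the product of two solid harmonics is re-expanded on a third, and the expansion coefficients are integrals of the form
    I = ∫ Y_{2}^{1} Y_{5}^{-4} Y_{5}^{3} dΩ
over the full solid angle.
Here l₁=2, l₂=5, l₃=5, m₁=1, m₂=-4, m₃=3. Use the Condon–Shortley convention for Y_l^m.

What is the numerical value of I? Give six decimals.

Rules hold: Σm=0, L=12 even, 3≤5≤7.
N = 5·11·11 = 605
Δ = 2!·2!·8!/13! = 1/38610
Racah Σ t=0..2: t=0:+1/2880 t=1:−1/576 t=2:+1/2880 = -1/960
⇒ 3j(2 5 5; 0 0 0)² = 10/429, sgn +1
Racah Σ t=0..1: t=0:+1/10080 t=1:−1/80640 = 1/11520
⇒ 3j(2 5 5; 1 -4 3)² = 49/1430, sgn +1
4πI² = N·(3j₀)²·(3jₘ)² = 245/507
I = +1·√(0.483235/4π) = 0.19609844

0.196098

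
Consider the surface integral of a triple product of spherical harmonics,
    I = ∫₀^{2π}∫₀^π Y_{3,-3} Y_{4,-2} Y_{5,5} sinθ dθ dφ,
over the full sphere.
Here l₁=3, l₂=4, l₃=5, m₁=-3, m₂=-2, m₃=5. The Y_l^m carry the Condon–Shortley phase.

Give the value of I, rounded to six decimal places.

m-sum 0 ✓  L=12 even ✓  1≤5≤7 ✓
Π(2lᵢ+1) = 7×9×11 = 693
triangle coeff Δ(3,4,5) = 1/180180
Σ_t [0,2]: t=0:+1/576 t=1:−1/144 t=2:+1/576 = -1/288
(3j)²=20/1001 [(3 4 5; 0 0 0)], sign=+1
Σ_t [2,2]: t=2:+1/34560 = 1/34560
(3j)²=5/286 [(3 4 5; -3 -2 5)], sign=+1
⇒ 4πI² = 450/1859
I = (+1)√(450/1859/(4π)) = 0.13879110

0.138791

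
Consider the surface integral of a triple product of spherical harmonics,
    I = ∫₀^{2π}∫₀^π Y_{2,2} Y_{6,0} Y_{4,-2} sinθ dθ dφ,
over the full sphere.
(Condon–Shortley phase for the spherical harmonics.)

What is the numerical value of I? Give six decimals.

Rules hold: Σm=0, L=12 even, 4≤4≤8.
N = 5·13·9 = 585
Δ = 4!·0!·8!/13! = 1/6435
Racah Σ t=2..2: t=2:+1/2304 = 1/2304
⇒ 3j(2 6 4; 0 0 0)² = 5/143, sgn +1
Racah Σ t=0..0: t=0:+1/34560 = 1/34560
⇒ 3j(2 6 4; 2 0 -2)² = 1/429, sgn +1
4πI² = N·(3j₀)²·(3jₘ)² = 75/1573
I = +1·√(0.0476796/4π) = 0.06159725

0.061597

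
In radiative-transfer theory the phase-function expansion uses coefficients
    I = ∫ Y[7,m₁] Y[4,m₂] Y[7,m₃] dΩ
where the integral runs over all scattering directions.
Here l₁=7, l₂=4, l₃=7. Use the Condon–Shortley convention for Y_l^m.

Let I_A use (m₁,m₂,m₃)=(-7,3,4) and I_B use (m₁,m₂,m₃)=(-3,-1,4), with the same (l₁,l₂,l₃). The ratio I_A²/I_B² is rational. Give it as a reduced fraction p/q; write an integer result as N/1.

11/13

l's match ⇒ only the (l;m) 3-j factors differ between A and B.
A: triangle coeff Δ(7,4,7) = 1/58198140; Σ_t [4,4]: t=4:+1/522547200 = 1/522547200; (3j)²=77/11628 [(7 4 7; -7 3 4)], sign=-1
B: triangle coeff Δ(7,4,7) = 1/58198140; Σ_t [0,3]: t=0:+1/522547200 t=1:−1/8709120 t=2:+1/1935360 t=3:−1/4354560 = 13/74649600; (3j)²=91/11628 [(7 4 7; -3 -1 4)], sign=-1
I_A²/I_B² = (77/11628)/(91/11628) = 11/13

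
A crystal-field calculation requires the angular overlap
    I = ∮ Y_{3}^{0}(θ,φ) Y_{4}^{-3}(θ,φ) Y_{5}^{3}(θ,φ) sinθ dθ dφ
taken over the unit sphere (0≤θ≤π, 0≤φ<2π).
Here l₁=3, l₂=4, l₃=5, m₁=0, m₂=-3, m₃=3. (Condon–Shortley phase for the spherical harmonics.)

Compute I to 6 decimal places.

0.103862

Checks pass: Σm=0; 12 even; l₃=5∈[1,7].
(2·3+1)(2·4+1)(2·5+1) = 693
Δ: 2! 4! 6! / 13! → 1/180180
sum: t=0:+1/576 t=1:−1/144 t=2:+1/576 = -1/288
3j²(3 4 5; 0 0 0) = Δ·Π!·Σ² = 20/1001  (sign +1)
sum: t=0:+1/1440 t=1:−1/2880 = 1/2880
3j²(3 4 5; 0 -3 3) = Δ·Π!·Σ² = 7/715  (sign +1)
combine: 4πI² = 693·20/1001·7/715 = 252/1859
take √, sign +1: I = 0.10386175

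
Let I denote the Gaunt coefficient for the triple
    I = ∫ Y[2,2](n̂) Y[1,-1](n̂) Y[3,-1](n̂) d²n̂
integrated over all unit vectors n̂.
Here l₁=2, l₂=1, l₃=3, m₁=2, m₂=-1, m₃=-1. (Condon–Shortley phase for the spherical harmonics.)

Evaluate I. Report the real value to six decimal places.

-0.082589

m-sum 0 ✓  L=6 even ✓  1≤3≤3 ✓
Π(2lᵢ+1) = 5×3×7 = 105
triangle coeff Δ(2,1,3) = 1/105
Σ_t [0,0]: t=0:+1/4 = 1/4
(3j)²=3/35 [(2 1 3; 0 0 0)], sign=-1
Σ_t [0,0]: t=0:+1/48 = 1/48
(3j)²=1/105 [(2 1 3; 2 -1 -1)], sign=+1
⇒ 4πI² = 3/35
I = (-1)√(3/35/(4π)) = -0.08258890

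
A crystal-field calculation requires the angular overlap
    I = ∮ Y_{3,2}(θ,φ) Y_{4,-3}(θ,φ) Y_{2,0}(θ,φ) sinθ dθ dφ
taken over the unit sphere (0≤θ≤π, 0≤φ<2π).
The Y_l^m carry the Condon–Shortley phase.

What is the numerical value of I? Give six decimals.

0.000000

Σmᵢ = -1 ≠ 0, so the φ-integral vanishes; I = 0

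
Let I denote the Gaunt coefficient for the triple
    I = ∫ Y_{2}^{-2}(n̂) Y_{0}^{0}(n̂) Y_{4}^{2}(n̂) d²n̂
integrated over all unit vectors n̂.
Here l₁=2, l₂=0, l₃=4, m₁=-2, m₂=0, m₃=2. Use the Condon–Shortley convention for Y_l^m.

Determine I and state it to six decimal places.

triangle: need 2≤l₃≤2, have 4; I=0

0.000000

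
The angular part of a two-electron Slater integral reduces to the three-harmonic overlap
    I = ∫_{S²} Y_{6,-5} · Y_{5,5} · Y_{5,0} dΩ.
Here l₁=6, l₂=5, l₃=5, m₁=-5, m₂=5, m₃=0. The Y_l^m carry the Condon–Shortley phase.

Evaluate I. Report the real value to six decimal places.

-0.152641

Rules hold: Σm=0, L=16 even, 1≤5≤11.
N = 13·11·11 = 1573
Δ = 6!·6!·4!/17! = 1/28588560
Racah Σ t=1..5: t=1:−1/345600 t=2:+1/13824 t=3:−1/5184 t=4:+1/13824 t=5:−1/345600 = -7/129600
⇒ 3j(6 5 5; 0 0 0)² = 80/7293, sgn +1
Racah Σ t=6..6: t=6:+1/2073600 = 1/2073600
⇒ 3j(6 5 5; -5 5 0)² = 15/884, sgn -1
4πI² = N·(3j₀)²·(3jₘ)² = 1100/3757
I = -1·√(0.292787/4π) = -0.15264086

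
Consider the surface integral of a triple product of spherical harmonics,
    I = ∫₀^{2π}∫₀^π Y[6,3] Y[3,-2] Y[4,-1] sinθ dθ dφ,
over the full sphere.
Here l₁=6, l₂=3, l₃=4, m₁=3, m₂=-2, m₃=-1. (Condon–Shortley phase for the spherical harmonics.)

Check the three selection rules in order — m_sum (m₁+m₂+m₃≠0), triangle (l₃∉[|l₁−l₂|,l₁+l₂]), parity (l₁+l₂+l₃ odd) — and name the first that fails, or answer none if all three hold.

azimuthal sum: 3 − 2 − 1 = 0  ✓
3 ≤ 4 ≤ 9 (triangle on l)  ✓
L = 6 + 3 + 4 = 13 (odd)  ✗

parity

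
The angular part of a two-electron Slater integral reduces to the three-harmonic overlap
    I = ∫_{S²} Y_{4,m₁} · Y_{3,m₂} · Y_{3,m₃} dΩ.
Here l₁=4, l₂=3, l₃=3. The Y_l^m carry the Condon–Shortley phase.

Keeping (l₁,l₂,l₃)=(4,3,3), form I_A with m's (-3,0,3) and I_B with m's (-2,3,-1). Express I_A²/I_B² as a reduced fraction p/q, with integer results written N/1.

Shared (l₁,l₂,l₃)=(4,3,3): N and (l;000)² cancel in I_A²/I_B².
A: Δ = 4!·4!·2!/11! = 1/34650; Racah Σ t=3..3: t=3:−1/288 = -1/288; ⇒ 3j(4 3 3; -3 0 3)² = 1/22, sgn -1
B: Δ = 4!·4!·2!/11! = 1/34650; Racah Σ t=4..4: t=4:+1/192 = 1/192; ⇒ 3j(4 3 3; -2 3 -1)² = 3/77, sgn +1
I_A²/I_B² = (1/22)/(3/77) = 7/6

7/6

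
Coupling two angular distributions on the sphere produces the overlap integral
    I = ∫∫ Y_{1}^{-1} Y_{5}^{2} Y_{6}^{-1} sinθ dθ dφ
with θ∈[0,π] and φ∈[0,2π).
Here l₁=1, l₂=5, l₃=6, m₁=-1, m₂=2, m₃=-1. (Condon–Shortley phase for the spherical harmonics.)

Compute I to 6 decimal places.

-0.129207

Rules hold: Σm=0, L=12 even, 4≤6≤6.
N = 3·11·13 = 429
Δ = 0!·2!·10!/13! = 1/858
Racah Σ t=0..0: t=0:+1/14400 = 1/14400
⇒ 3j(1 5 6; 0 0 0)² = 6/143, sgn +1
Racah Σ t=0..0: t=0:+1/60480 = 1/60480
⇒ 3j(1 5 6; -1 2 -1)² = 5/429, sgn -1
4πI² = N·(3j₀)²·(3jₘ)² = 30/143
I = -1·√(0.20979/4π) = -0.12920749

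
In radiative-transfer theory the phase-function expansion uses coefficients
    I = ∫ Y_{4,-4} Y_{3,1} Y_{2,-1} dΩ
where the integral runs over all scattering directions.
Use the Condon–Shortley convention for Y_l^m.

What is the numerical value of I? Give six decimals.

0.000000

Σmᵢ = -4 ≠ 0, so the φ-integral vanishes; I = 0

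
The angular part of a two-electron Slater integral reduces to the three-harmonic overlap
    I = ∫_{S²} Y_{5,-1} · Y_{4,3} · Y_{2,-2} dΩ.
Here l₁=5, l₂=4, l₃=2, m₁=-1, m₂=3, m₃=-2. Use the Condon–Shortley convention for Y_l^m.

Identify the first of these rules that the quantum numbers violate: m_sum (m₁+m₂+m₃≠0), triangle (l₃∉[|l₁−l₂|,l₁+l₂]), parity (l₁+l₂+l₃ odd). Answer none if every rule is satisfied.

parity

Σmᵢ = 0  ✓
l₃∈[|l₁−l₂|,l₁+l₂]=[1,9], have l₃=2  ✓
Σlᵢ = 11 ⇒ odd  ✗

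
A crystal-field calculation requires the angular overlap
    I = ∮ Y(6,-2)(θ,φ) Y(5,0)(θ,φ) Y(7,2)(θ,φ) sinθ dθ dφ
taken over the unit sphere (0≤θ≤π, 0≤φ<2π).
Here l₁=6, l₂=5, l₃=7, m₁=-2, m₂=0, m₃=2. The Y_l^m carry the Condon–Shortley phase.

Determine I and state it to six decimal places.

-0.005692

Rules hold: Σm=0, L=18 even, 1≤7≤11.
N = 13·11·15 = 2145
Δ = 4!·8!·6!/19! = 1/174594420
Racah Σ t=0..4: t=0:+1/4147200 t=1:−1/207360 t=2:+1/82944 t=3:−1/207360 t=4:+1/4147200 = 1/345600
⇒ 3j(6 5 7; 0 0 0)² = 420/46189, sgn -1
Racah Σ t=0..4: t=0:+1/116121600 t=1:−1/1451520 t=2:+1/207360 t=3:−1/207360 t=4:+1/1658880 = -1/12902400
⇒ 3j(6 5 7; -2 0 2)² = 27/1293292, sgn +1
4πI² = N·(3j₀)²·(3jₘ)² = 6075/14919047
I = -1·√(0.000407198/4π) = -0.00569243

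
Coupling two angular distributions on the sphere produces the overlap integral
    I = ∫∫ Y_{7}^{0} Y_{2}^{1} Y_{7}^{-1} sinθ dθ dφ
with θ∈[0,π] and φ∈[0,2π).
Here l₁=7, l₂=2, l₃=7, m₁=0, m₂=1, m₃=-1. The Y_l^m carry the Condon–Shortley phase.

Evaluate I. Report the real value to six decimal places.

Rules hold: Σm=0, L=16 even, 5≤7≤9.
N = 15·5·15 = 1125
Δ = 2!·12!·2!/17! = 1/185640
Racah Σ t=0..2: t=0:+1/2419200 t=1:−1/518400 t=2:+1/2419200 = -1/907200
⇒ 3j(7 2 7; 0 0 0)² = 56/3315, sgn +1
Racah Σ t=1..2: t=1:−1/1036800 t=2:+1/1209600 = -1/7257600
⇒ 3j(7 2 7; 0 1 -1)² = 1/2210, sgn -1
4πI² = N·(3j₀)²·(3jₘ)² = 420/48841
I = -1·√(0.00859933/4π) = -0.02615938

-0.026159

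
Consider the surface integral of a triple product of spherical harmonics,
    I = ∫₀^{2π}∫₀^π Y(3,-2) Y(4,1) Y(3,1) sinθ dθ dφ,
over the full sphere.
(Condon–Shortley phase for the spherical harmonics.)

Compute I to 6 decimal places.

Checks pass: Σm=0; 10 even; l₃=3∈[1,7].
(2·3+1)(2·4+1)(2·3+1) = 441
Δ: 4! 2! 4! / 11! → 1/34650
sum: t=1:−1/72 t=2:+1/16 t=3:−1/72 = 5/144
3j²(3 4 3; 0 0 0) = Δ·Π!·Σ² = 2/77  (sign -1)
sum: t=3:−1/48 t=4:+1/144 = -1/72
3j²(3 4 3; -2 1 1) = Δ·Π!·Σ² = 16/693  (sign -1)
combine: 4πI² = 441·2/77·16/693 = 32/121
take √, sign +1: I = 0.14506992

0.145070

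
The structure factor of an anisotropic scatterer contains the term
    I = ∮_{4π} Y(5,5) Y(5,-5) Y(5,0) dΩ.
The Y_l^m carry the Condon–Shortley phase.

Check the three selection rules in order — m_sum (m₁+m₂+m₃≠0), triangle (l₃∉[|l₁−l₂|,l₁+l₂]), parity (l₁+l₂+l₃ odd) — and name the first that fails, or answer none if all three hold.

Σmᵢ = 0  ✓
l₃∈[|l₁−l₂|,l₁+l₂]=[0,10], have l₃=5  ✓
Σlᵢ = 15 ⇒ odd  ✗

parity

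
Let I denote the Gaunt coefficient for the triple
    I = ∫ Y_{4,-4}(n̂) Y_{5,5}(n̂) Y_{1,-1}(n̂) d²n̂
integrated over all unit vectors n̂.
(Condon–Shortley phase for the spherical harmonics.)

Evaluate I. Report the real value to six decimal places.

-0.329416

Rules hold: Σm=0, L=10 even, 1≤1≤9.
N = 9·11·3 = 297
Δ = 8!·0!·2!/11! = 1/495
Racah Σ t=4..4: t=4:+1/576 = 1/576
⇒ 3j(4 5 1; 0 0 0)² = 5/99, sgn -1
Racah Σ t=8..8: t=8:+1/80640 = 1/80640
⇒ 3j(4 5 1; -4 5 -1)² = 1/11, sgn +1
4πI² = N·(3j₀)²·(3jₘ)² = 15/11
I = -1·√(1.36364/4π) = -0.32941575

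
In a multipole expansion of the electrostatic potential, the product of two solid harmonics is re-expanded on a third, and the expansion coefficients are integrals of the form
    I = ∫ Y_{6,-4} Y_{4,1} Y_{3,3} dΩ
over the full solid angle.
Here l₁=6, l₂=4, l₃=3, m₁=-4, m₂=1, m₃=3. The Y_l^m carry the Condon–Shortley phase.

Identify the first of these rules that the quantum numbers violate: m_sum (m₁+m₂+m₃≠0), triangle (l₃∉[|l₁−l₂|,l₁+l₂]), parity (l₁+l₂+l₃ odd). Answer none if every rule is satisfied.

parity

Σmᵢ = 0  ✓
l₃∈[|l₁−l₂|,l₁+l₂]=[2,10], have l₃=3  ✓
Σlᵢ = 13 ⇒ odd  ✗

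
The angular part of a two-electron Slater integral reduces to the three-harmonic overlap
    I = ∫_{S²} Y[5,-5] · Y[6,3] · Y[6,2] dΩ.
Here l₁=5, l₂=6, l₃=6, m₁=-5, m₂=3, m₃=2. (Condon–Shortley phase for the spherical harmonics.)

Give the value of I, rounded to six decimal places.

Σlᵢ=17 odd — θ-integrand is odd under cosθ→−cosθ; I=0

0.000000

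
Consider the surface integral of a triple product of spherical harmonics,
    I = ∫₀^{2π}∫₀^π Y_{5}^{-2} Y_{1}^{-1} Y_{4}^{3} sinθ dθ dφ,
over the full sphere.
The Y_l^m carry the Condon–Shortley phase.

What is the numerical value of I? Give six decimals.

0.085055

Checks pass: Σm=0; 10 even; l₃=4∈[4,6].
(2·5+1)(2·1+1)(2·4+1) = 297
Δ: 2! 8! 0! / 11! → 1/495
sum: t=1:−1/576 = -1/576
3j²(5 1 4; 0 0 0) = Δ·Π!·Σ² = 5/99  (sign -1)
sum: t=0:+1/10080 = 1/10080
3j²(5 1 4; -2 -1 3) = Δ·Π!·Σ² = 1/165  (sign -1)
combine: 4πI² = 297·5/99·1/165 = 1/11
take √, sign +1: I = 0.08505478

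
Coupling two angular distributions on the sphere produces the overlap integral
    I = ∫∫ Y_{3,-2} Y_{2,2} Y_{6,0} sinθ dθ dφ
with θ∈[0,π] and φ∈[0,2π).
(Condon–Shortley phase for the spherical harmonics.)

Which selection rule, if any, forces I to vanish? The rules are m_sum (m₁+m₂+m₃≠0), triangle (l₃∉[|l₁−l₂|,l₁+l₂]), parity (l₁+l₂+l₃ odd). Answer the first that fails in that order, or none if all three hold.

Σmᵢ = 0  ✓
l₃∈[|l₁−l₂|,l₁+l₂]=[1,5], have l₃=6  ✗
Σlᵢ = 11 ⇒ odd

triangle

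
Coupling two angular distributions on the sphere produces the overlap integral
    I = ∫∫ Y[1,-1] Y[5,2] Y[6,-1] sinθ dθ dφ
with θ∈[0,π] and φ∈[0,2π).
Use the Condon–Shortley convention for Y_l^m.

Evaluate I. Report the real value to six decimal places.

-0.129207

m-sum 0 ✓  L=12 even ✓  4≤6≤6 ✓
Π(2lᵢ+1) = 3×11×13 = 429
triangle coeff Δ(1,5,6) = 1/858
Σ_t [0,0]: t=0:+1/14400 = 1/14400
(3j)²=6/143 [(1 5 6; 0 0 0)], sign=+1
Σ_t [0,0]: t=0:+1/60480 = 1/60480
(3j)²=5/429 [(1 5 6; -1 2 -1)], sign=-1
⇒ 4πI² = 30/143
I = (-1)√(30/143/(4π)) = -0.12920749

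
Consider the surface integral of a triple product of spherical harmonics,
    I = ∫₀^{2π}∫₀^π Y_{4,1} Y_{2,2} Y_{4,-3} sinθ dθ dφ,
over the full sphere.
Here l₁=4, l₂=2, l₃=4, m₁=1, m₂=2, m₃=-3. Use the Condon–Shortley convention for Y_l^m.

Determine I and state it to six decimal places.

0.159270

Rules hold: Σm=0, L=10 even, 2≤4≤6.
N = 9·5·9 = 405
Δ = 2!·6!·2!/11! = 1/13860
Racah Σ t=0..2: t=0:+1/192 t=1:−1/36 t=2:+1/192 = -5/288
⇒ 3j(4 2 4; 0 0 0)² = 20/693, sgn -1
Racah Σ t=2..2: t=2:+1/480 = 1/480
⇒ 3j(4 2 4; 1 2 -3)² = 3/110, sgn -1
4πI² = N·(3j₀)²·(3jₘ)² = 270/847
I = +1·√(0.318772/4π) = 0.15927046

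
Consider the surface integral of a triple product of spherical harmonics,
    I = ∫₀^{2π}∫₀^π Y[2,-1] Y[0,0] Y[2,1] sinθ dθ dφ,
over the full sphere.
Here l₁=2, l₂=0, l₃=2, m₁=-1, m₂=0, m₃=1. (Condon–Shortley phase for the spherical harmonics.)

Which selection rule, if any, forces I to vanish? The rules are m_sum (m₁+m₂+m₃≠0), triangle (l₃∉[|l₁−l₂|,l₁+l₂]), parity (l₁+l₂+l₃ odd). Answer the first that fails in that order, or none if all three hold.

azimuthal sum: -1 + 0 + 1 = 0  ✓
2 ≤ 2 ≤ 2 (triangle on l)  ✓
L = 2 + 0 + 2 = 4 (even)  ✓

none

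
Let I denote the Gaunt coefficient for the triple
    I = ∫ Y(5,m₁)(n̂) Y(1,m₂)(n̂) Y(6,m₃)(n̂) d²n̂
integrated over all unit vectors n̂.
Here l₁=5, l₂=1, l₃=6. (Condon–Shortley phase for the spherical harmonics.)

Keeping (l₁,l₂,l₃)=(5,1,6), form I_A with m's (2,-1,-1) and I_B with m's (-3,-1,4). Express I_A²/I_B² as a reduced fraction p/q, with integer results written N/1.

2/9

Shared (l₁,l₂,l₃)=(5,1,6): N and (l;000)² cancel in I_A²/I_B².
A: Δ = 0!·10!·2!/13! = 1/858; Racah Σ t=0..0: t=0:+1/60480 = 1/60480; ⇒ 3j(5 1 6; 2 -1 -1)² = 5/429, sgn -1
B: Δ = 0!·10!·2!/13! = 1/858; Racah Σ t=0..0: t=0:+1/161280 = 1/161280; ⇒ 3j(5 1 6; -3 -1 4)² = 15/286, sgn +1
I_A²/I_B² = (5/429)/(15/286) = 2/9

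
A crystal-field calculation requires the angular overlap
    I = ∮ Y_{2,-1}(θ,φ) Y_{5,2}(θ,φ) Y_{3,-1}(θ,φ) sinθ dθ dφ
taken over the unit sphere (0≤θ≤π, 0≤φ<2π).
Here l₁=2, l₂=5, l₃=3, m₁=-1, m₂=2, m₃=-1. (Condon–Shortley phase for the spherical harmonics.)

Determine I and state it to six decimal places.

Rules hold: Σm=0, L=10 even, 3≤3≤7.
N = 5·11·7 = 385
Δ = 4!·0!·6!/11! = 1/2310
Racah Σ t=2..2: t=2:+1/144 = 1/144
⇒ 3j(2 5 3; 0 0 0)² = 10/231, sgn -1
Racah Σ t=3..3: t=3:−1/288 = -1/288
⇒ 3j(2 5 3; -1 2 -1)² = 1/22, sgn -1
4πI² = N·(3j₀)²·(3jₘ)² = 25/33
I = +1·√(0.757576/4π) = 0.24553200

0.245532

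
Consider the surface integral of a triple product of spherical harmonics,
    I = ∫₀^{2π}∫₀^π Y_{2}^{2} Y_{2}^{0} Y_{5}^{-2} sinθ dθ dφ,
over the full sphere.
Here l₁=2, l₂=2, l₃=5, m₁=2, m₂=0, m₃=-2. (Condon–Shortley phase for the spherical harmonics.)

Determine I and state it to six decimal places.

0.000000

|2−2|≤5≤2+2 violated ⇒ I = 0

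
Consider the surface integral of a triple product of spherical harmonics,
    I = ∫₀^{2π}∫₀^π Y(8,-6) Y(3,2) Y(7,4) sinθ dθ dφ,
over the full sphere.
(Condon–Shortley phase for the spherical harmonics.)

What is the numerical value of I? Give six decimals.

Rules hold: Σm=0, L=18 even, 5≤7≤11.
N = 17·7·15 = 1785
Δ = 4!·12!·2!/19! = 1/5290740
Racah Σ t=1..3: t=1:−1/7257600 t=2:+1/2073600 t=3:−1/7257600 = 1/4838400
⇒ 3j(8 3 7; 0 0 0)² = 252/20995, sgn -1
Racah Σ t=3..4: t=3:−1/479001600 t=4:+1/174182400 = 1/273715200
⇒ 3j(8 3 7; -6 2 4)² = 49/3876, sgn -1
4πI² = N·(3j₀)²·(3jₘ)² = 21609/79781
I = +1·√(0.270854/4π) = 0.14681238

0.146812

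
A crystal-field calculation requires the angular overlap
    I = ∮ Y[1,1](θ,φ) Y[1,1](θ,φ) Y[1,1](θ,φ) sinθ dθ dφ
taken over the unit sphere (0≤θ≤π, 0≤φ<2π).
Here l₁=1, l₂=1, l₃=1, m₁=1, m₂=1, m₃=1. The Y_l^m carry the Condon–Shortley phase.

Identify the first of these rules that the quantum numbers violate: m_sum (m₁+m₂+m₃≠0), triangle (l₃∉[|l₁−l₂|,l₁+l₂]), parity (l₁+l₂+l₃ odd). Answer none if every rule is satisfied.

m_sum

Σmᵢ = 3  ✗
l₃∈[|l₁−l₂|,l₁+l₂]=[0,2], have l₃=1
Σlᵢ = 3 ⇒ odd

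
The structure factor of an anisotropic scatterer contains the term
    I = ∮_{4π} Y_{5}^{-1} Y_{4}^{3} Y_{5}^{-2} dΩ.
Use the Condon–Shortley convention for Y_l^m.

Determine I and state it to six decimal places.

-0.048522

Checks pass: Σm=0; 14 even; l₃=5∈[1,9].
(2·5+1)(2·4+1)(2·5+1) = 1089
Δ: 4! 6! 4! / 15! → 1/3153150
sum: t=0:+1/69120 t=1:−1/1728 t=2:+1/576 t=3:−1/1728 t=4:+1/69120 = 7/11520
3j²(5 4 5; 0 0 0) = Δ·Π!·Σ² = 2/143  (sign -1)
sum: t=3:−1/5184 t=4:+1/6912 = -1/20736
3j²(5 4 5; -1 3 -2) = Δ·Π!·Σ² = 5/2574  (sign +1)
combine: 4πI² = 1089·2/143·5/2574 = 5/169
take √, sign -1: I = -0.04852178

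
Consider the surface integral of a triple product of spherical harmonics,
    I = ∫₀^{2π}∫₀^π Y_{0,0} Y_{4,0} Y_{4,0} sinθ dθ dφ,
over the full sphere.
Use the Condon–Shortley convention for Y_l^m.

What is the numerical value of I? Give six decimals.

0.282095

Rules hold: Σm=0, L=8 even, 4≤4≤4.
N = 1·9·9 = 81
Δ = 0!·0!·8!/9! = 1/9
Racah Σ t=0..0: t=0:+1/576 = 1/576
⇒ 3j(0 4 4; 0 0 0)² = 1/9, sgn +1
(m-triple is (0,0,0) — same symbol as above.)
4πI² = N·(3j₀)²·(3jₘ)² = 1/1
I = +1·√(1/4π) = 0.28209479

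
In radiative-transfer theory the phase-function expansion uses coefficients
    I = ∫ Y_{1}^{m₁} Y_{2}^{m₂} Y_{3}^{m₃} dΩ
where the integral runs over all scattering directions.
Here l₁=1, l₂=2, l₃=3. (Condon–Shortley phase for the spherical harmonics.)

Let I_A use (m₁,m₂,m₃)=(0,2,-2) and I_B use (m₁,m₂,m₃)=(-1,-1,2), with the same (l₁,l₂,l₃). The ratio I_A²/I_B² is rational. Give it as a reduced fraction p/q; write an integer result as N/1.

1/2

Shared (l₁,l₂,l₃)=(1,2,3): N and (l;000)² cancel in I_A²/I_B².
A: Δ = 0!·2!·4!/7! = 1/105; Racah Σ t=0..0: t=0:+1/24 = 1/24; ⇒ 3j(1 2 3; 0 2 -2)² = 1/21, sgn -1
B: Δ = 0!·2!·4!/7! = 1/105; Racah Σ t=0..0: t=0:+1/12 = 1/12; ⇒ 3j(1 2 3; -1 -1 2)² = 2/21, sgn -1
I_A²/I_B² = (1/21)/(2/21) = 1/2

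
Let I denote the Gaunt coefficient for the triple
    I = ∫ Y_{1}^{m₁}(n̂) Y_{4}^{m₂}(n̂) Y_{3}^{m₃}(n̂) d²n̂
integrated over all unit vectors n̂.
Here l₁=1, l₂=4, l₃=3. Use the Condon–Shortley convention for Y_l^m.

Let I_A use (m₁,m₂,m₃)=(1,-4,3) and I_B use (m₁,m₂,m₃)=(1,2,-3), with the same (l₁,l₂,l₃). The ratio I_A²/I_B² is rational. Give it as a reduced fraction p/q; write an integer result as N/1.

28/1

Same 1,4,3: normalisation and zero-m 3j drop out of the ratio.
A: Δ: 2! 0! 6! / 9! → 1/252; sum: t=0:+1/1440 = 1/1440; 3j²(1 4 3; 1 -4 3) = Δ·Π!·Σ² = 1/9  (sign +1)
B: Δ: 2! 0! 6! / 9! → 1/252; sum: t=0:+1/1440 = 1/1440; 3j²(1 4 3; 1 2 -3) = Δ·Π!·Σ² = 1/252  (sign +1)
I_A²/I_B² = (1/9)/(1/252) = 28/1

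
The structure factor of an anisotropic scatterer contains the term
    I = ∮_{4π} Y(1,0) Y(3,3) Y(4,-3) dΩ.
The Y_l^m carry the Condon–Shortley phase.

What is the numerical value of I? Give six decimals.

Rules hold: Σm=0, L=8 even, 2≤4≤4.
N = 3·7·9 = 189
Δ = 0!·2!·6!/9! = 1/252
Racah Σ t=0..0: t=0:+1/36 = 1/36
⇒ 3j(1 3 4; 0 0 0)² = 4/63, sgn +1
Racah Σ t=0..0: t=0:+1/720 = 1/720
⇒ 3j(1 3 4; 0 3 -3)² = 1/36, sgn -1
4πI² = N·(3j₀)²·(3jₘ)² = 1/3
I = -1·√(0.333333/4π) = -0.16286750

-0.162868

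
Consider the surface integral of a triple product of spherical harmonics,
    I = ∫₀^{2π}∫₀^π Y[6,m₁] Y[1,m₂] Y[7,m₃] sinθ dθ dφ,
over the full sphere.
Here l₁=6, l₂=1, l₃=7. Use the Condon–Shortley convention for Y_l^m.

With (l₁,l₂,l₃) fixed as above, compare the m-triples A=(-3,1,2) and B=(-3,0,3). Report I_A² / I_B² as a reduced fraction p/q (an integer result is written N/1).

Shared (l₁,l₂,l₃)=(6,1,7): N and (l;000)² cancel in I_A²/I_B².
A: Δ = 0!·12!·2!/15! = 1/1365; Racah Σ t=0..0: t=0:+1/4354560 = 1/4354560; ⇒ 3j(6 1 7; -3 1 2)² = 2/273, sgn -1
B: Δ = 0!·12!·2!/15! = 1/1365; Racah Σ t=0..0: t=0:+1/2177280 = 1/2177280; ⇒ 3j(6 1 7; -3 0 3)² = 8/273, sgn +1
I_A²/I_B² = (2/273)/(8/273) = 1/4

1/4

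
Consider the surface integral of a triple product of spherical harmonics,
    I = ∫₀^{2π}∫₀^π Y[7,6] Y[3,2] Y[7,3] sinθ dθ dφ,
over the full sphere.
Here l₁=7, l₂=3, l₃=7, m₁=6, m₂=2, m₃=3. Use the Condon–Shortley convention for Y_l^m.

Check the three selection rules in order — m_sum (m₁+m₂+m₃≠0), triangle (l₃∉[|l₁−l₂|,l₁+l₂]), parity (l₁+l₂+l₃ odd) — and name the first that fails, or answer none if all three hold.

azimuthal sum: 6 + 2 + 3 = 11  ✗
4 ≤ 7 ≤ 10 (triangle on l)
L = 7 + 3 + 7 = 17 (odd)

m_sum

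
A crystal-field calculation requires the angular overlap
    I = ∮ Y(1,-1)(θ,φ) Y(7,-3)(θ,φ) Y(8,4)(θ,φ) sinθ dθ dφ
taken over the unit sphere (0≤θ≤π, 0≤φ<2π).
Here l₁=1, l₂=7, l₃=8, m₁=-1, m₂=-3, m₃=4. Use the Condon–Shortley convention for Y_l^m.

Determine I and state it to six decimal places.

0.248575

Rules hold: Σm=0, L=16 even, 6≤8≤8.
N = 3·15·17 = 765
Δ = 0!·2!·14!/17! = 1/2040
Racah Σ t=0..0: t=0:+1/25401600 = 1/25401600
⇒ 3j(1 7 8; 0 0 0)² = 8/255, sgn +1
Racah Σ t=0..0: t=0:+1/174182400 = 1/174182400
⇒ 3j(1 7 8; -1 -3 4)² = 11/340, sgn +1
4πI² = N·(3j₀)²·(3jₘ)² = 66/85
I = +1·√(0.776471/4π) = 0.24857507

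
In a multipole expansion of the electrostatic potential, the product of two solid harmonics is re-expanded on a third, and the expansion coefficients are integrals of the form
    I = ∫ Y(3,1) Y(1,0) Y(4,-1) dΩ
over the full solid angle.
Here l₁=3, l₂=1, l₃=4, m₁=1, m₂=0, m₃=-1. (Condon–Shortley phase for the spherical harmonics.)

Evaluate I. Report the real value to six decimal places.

-0.238414

Checks pass: Σm=0; 8 even; l₃=4∈[2,4].
(2·3+1)(2·1+1)(2·4+1) = 189
Δ: 0! 6! 2! / 9! → 1/252
sum: t=0:+1/36 = 1/36
3j²(3 1 4; 0 0 0) = Δ·Π!·Σ² = 4/63  (sign +1)
sum: t=0:+1/48 = 1/48
3j²(3 1 4; 1 0 -1) = Δ·Π!·Σ² = 5/84  (sign -1)
combine: 4πI² = 189·4/63·5/84 = 5/7
take √, sign -1: I = -0.23841361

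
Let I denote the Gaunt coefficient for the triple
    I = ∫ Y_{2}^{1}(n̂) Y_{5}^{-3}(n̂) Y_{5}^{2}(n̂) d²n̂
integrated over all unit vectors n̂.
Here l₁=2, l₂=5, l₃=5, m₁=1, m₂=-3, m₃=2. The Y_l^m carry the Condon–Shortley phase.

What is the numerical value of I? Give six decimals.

Checks pass: Σm=0; 12 even; l₃=5∈[3,7].
(2·2+1)(2·5+1)(2·5+1) = 605
Δ: 2! 2! 8! / 13! → 1/38610
sum: t=0:+1/2880 t=1:−1/576 t=2:+1/2880 = -1/960
3j²(2 5 5; 0 0 0) = Δ·Π!·Σ² = 10/429  (sign +1)
sum: t=0:+1/2880 t=1:−1/10080 = 1/4032
3j²(2 5 5; 1 -3 2) = Δ·Π!·Σ² = 10/429  (sign -1)
combine: 4πI² = 605·10/429·10/429 = 500/1521
take √, sign -1: I = -0.16173926

-0.161739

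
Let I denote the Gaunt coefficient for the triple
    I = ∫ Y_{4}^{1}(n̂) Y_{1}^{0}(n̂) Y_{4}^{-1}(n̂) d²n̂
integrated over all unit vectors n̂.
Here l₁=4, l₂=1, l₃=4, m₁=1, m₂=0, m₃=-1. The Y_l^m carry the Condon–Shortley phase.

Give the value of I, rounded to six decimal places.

L=9 odd ⇒ parity kills the (l;000) factor ⇒ I = 0

0.000000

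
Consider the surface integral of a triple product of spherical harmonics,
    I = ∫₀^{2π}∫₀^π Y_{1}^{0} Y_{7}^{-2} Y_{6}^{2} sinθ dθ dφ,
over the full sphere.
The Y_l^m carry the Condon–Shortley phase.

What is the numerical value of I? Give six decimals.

0.234717

Checks pass: Σm=0; 14 even; l₃=6∈[6,8].
(2·1+1)(2·7+1)(2·6+1) = 585
Δ: 2! 0! 12! / 15! → 1/1365
sum: t=1:−1/518400 = -1/518400
3j²(1 7 6; 0 0 0) = Δ·Π!·Σ² = 7/195  (sign -1)
sum: t=1:−1/967680 = -1/967680
3j²(1 7 6; 0 -2 2) = Δ·Π!·Σ² = 3/91  (sign -1)
combine: 4πI² = 585·7/195·3/91 = 9/13
take √, sign +1: I = 0.23471705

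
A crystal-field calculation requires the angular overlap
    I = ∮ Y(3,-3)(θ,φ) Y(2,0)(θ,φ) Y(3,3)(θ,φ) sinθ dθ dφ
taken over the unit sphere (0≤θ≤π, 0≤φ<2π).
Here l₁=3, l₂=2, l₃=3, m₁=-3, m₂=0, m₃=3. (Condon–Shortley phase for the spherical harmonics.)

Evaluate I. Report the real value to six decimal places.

m-sum 0 ✓  L=8 even ✓  1≤3≤5 ✓
Π(2lᵢ+1) = 7×5×7 = 245
triangle coeff Δ(3,2,3) = 1/3780
Σ_t [0,2]: t=0:+1/24 t=1:−1/4 t=2:+1/24 = -1/6
(3j)²=4/105 [(3 2 3; 0 0 0)], sign=+1
Σ_t [2,2]: t=2:+1/96 = 1/96
(3j)²=5/84 [(3 2 3; -3 0 3)], sign=+1
⇒ 4πI² = 5/9
I = (+1)√(5/9/(4π)) = 0.21026104

0.210261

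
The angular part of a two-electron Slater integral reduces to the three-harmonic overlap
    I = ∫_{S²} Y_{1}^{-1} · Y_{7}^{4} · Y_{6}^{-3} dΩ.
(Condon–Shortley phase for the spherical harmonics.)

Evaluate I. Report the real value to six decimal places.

Checks pass: Σm=0; 14 even; l₃=6∈[6,8].
(2·1+1)(2·7+1)(2·6+1) = 585
Δ: 2! 0! 12! / 15! → 1/1365
sum: t=1:−1/518400 = -1/518400
3j²(1 7 6; 0 0 0) = Δ·Π!·Σ² = 7/195  (sign -1)
sum: t=2:+1/4354560 = 1/4354560
3j²(1 7 6; -1 4 -3) = Δ·Π!·Σ² = 11/273  (sign -1)
combine: 4πI² = 585·7/195·11/273 = 11/13
take √, sign +1: I = 0.25948947

0.259489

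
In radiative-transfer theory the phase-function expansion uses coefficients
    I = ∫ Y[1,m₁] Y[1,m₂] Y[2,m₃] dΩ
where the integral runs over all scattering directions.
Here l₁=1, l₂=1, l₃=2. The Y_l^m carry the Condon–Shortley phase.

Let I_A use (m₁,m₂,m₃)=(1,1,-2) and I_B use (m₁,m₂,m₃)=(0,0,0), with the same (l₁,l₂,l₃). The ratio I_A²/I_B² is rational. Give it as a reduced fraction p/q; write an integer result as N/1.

l's match ⇒ only the (l;m) 3-j factors differ between A and B.
A: triangle coeff Δ(1,1,2) = 1/30; Σ_t [0,0]: t=0:+1/4 = 1/4; (3j)²=1/5 [(1 1 2; 1 1 -2)], sign=+1
B: triangle coeff Δ(1,1,2) = 1/30; Σ_t [0,0]: t=0:+1/1 = 1/1; (3j)²=2/15 [(1 1 2; 0 0 0)], sign=+1
I_A²/I_B² = (1/5)/(2/15) = 3/2

3/2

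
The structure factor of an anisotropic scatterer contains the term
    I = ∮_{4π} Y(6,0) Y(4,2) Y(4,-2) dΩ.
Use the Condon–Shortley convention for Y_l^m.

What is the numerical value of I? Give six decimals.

m-sum 0 ✓  L=14 even ✓  2≤4≤10 ✓
Π(2lᵢ+1) = 13×9×9 = 1053
triangle coeff Δ(6,4,4) = 1/1261260
Σ_t [2,4]: t=2:+1/4608 t=3:−1/1296 t=4:+1/4608 = -7/20736
(3j)²=20/1287 [(6 4 4; 0 0 0)], sign=-1
Σ_t [4,6]: t=4:+1/4608 t=5:−1/14400 t=6:+1/1036800 = 77/518400
(3j)²=11/585 [(6 4 4; 0 2 -2)], sign=+1
⇒ 4πI² = 4/13
I = (-1)√(4/13/(4π)) = -0.15647804

-0.156478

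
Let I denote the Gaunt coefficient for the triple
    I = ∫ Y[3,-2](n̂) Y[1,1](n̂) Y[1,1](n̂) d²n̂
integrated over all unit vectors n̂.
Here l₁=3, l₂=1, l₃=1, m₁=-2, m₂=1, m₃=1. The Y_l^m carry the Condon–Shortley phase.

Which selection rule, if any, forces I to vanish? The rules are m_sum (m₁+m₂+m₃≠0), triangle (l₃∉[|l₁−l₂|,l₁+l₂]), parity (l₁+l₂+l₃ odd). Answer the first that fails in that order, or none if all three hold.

Σmᵢ = 0  ✓
l₃∈[|l₁−l₂|,l₁+l₂]=[2,4], have l₃=1  ✗
Σlᵢ = 5 ⇒ odd

triangle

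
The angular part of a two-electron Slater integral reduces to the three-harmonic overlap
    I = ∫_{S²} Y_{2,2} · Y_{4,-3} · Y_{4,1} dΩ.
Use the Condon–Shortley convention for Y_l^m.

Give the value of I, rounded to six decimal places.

0.159270

Rules hold: Σm=0, L=10 even, 2≤4≤6.
N = 5·9·9 = 405
Δ = 2!·2!·6!/11! = 1/13860
Racah Σ t=0..2: t=0:+1/192 t=1:−1/36 t=2:+1/192 = -5/288
⇒ 3j(2 4 4; 0 0 0)² = 20/693, sgn -1
Racah Σ t=0..0: t=0:+1/480 = 1/480
⇒ 3j(2 4 4; 2 -3 1)² = 3/110, sgn -1
4πI² = N·(3j₀)²·(3jₘ)² = 270/847
I = +1·√(0.318772/4π) = 0.15927046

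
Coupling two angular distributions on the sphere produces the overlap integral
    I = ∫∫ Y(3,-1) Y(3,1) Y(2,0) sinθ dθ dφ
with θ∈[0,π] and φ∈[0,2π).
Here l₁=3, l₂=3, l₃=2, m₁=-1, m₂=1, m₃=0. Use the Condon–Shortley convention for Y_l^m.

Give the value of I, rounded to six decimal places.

-0.126157

Checks pass: Σm=0; 8 even; l₃=2∈[0,6].
(2·3+1)(2·3+1)(2·2+1) = 245
Δ: 4! 2! 2! / 9! → 1/3780
sum: t=1:−1/24 t=2:+1/4 t=3:−1/24 = 1/6
3j²(3 3 2; 0 0 0) = Δ·Π!·Σ² = 4/105  (sign +1)
sum: t=2:+1/16 t=3:−1/6 t=4:+1/96 = -3/32
3j²(3 3 2; -1 1 0) = Δ·Π!·Σ² = 3/140  (sign -1)
combine: 4πI² = 245·4/105·3/140 = 1/5
take √, sign -1: I = -0.12615663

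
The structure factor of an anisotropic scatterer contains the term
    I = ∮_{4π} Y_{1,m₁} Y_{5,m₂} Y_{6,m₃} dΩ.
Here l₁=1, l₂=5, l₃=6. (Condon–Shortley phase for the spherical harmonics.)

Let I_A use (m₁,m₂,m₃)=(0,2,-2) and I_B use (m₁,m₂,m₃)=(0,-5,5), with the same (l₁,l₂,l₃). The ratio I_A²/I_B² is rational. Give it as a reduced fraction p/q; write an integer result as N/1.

32/11

Same 1,5,6: normalisation and zero-m 3j drop out of the ratio.
A: Δ: 0! 2! 10! / 13! → 1/858; sum: t=0:+1/30240 = 1/30240; 3j²(1 5 6; 0 2 -2) = Δ·Π!·Σ² = 16/429  (sign +1)
B: Δ: 0! 2! 10! / 13! → 1/858; sum: t=0:+1/3628800 = 1/3628800; 3j²(1 5 6; 0 -5 5) = Δ·Π!·Σ² = 1/78  (sign -1)
I_A²/I_B² = (16/429)/(1/78) = 32/11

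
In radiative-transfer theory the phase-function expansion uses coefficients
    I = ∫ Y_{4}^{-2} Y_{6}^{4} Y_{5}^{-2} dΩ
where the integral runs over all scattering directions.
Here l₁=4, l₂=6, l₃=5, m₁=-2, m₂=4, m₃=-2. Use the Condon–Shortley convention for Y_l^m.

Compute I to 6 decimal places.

Σlᵢ=15 odd — θ-integrand is odd under cosθ→−cosθ; I=0

0.000000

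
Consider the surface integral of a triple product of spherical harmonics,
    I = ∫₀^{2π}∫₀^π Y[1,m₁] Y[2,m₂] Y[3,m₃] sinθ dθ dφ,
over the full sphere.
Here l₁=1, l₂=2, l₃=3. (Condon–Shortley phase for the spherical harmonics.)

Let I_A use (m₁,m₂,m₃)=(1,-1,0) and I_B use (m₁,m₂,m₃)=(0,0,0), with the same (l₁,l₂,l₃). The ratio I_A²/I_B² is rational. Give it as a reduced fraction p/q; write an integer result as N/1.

1/3

Shared (l₁,l₂,l₃)=(1,2,3): N and (l;000)² cancel in I_A²/I_B².
A: Δ = 0!·2!·4!/7! = 1/105; Racah Σ t=0..0: t=0:+1/12 = 1/12; ⇒ 3j(1 2 3; 1 -1 0)² = 1/35, sgn -1
B: Δ = 0!·2!·4!/7! = 1/105; Racah Σ t=0..0: t=0:+1/4 = 1/4; ⇒ 3j(1 2 3; 0 0 0)² = 3/35, sgn -1
I_A²/I_B² = (1/35)/(3/35) = 1/3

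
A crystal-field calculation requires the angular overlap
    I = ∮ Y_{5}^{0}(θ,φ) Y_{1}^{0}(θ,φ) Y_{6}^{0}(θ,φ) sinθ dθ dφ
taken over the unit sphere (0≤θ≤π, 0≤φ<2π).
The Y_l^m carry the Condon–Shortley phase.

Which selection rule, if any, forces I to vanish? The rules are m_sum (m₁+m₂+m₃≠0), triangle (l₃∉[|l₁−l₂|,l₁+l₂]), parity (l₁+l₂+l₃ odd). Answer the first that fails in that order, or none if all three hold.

none

m₁+m₂+m₃ = 0 + 0 + 0 = 0  ✓
triangle: |5−1|=4 ≤ l₃=6 ≤ 5+1=6  ✓
parity: l₁+l₂+l₃ = 12 is even  ✓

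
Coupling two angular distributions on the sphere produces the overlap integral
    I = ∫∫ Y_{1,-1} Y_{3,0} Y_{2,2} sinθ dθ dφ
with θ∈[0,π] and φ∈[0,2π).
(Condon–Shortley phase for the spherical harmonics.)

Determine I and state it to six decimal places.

m-sum = -1 + 0 + 2 = 1 ≠ 0 ⇒ I = 0

0.000000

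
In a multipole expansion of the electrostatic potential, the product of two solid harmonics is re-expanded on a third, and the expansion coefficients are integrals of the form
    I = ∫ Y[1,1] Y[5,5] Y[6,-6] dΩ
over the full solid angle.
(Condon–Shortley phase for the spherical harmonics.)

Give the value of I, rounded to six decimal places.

m-sum 0 ✓  L=12 even ✓  4≤6≤6 ✓
Π(2lᵢ+1) = 3×11×13 = 429
triangle coeff Δ(1,5,6) = 1/858
Σ_t [0,0]: t=0:+1/14400 = 1/14400
(3j)²=6/143 [(1 5 6; 0 0 0)], sign=+1
Σ_t [0,0]: t=0:+1/7257600 = 1/7257600
(3j)²=1/13 [(1 5 6; 1 5 -6)], sign=+1
⇒ 4πI² = 18/13
I = (+1)√(18/13/(4π)) = 0.33194004

0.331940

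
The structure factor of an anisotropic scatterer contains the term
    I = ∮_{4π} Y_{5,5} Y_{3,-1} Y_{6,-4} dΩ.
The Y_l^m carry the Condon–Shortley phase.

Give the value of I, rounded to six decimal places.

-0.152880

Rules hold: Σm=0, L=14 even, 2≤6≤8.
N = 11·7·13 = 1001
Δ = 2!·8!·4!/15! = 1/675675
Racah Σ t=0..2: t=0:+1/8640 t=1:−1/2304 t=2:+1/8640 = -7/34560
⇒ 3j(5 3 6; 0 0 0)² = 7/429, sgn -1
Racah Σ t=0..0: t=0:+1/322560 = 1/322560
⇒ 3j(5 3 6; 5 -1 -4)² = 18/1001, sgn +1
4πI² = N·(3j₀)²·(3jₘ)² = 42/143
I = -1·√(0.293706/4π) = -0.15288036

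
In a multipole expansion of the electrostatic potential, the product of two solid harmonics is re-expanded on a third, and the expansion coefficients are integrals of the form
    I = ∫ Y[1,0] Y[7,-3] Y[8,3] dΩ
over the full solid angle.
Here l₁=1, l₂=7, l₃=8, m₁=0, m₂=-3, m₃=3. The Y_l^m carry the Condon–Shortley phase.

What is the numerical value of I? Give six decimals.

Checks pass: Σm=0; 16 even; l₃=8∈[6,8].
(2·1+1)(2·7+1)(2·8+1) = 765
Δ: 0! 2! 14! / 17! → 1/2040
sum: t=0:+1/25401600 = 1/25401600
3j²(1 7 8; 0 0 0) = Δ·Π!·Σ² = 8/255  (sign +1)
sum: t=0:+1/87091200 = 1/87091200
3j²(1 7 8; 0 -3 3) = Δ·Π!·Σ² = 11/408  (sign -1)
combine: 4πI² = 765·8/255·11/408 = 11/17
take √, sign -1: I = -0.22691696

-0.226917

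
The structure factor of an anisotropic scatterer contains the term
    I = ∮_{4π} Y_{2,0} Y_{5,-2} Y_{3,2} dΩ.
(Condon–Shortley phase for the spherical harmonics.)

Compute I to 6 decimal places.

0.190188

Rules hold: Σm=0, L=10 even, 3≤3≤7.
N = 5·11·7 = 385
Δ = 4!·0!·6!/11! = 1/2310
Racah Σ t=2..2: t=2:+1/144 = 1/144
⇒ 3j(2 5 3; 0 0 0)² = 10/231, sgn -1
Racah Σ t=2..2: t=2:+1/480 = 1/480
⇒ 3j(2 5 3; 0 -2 2)² = 3/110, sgn -1
4πI² = N·(3j₀)²·(3jₘ)² = 5/11
I = +1·√(0.454545/4π) = 0.19018827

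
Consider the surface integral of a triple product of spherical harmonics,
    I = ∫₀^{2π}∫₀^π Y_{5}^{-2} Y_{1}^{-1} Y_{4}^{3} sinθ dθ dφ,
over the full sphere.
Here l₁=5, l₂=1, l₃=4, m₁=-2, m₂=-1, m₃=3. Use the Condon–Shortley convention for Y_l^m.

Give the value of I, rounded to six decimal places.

Checks pass: Σm=0; 10 even; l₃=4∈[4,6].
(2·5+1)(2·1+1)(2·4+1) = 297
Δ: 2! 8! 0! / 11! → 1/495
sum: t=1:−1/576 = -1/576
3j²(5 1 4; 0 0 0) = Δ·Π!·Σ² = 5/99  (sign -1)
sum: t=0:+1/10080 = 1/10080
3j²(5 1 4; -2 -1 3) = Δ·Π!·Σ² = 1/165  (sign -1)
combine: 4πI² = 297·5/99·1/165 = 1/11
take √, sign +1: I = 0.08505478

0.085055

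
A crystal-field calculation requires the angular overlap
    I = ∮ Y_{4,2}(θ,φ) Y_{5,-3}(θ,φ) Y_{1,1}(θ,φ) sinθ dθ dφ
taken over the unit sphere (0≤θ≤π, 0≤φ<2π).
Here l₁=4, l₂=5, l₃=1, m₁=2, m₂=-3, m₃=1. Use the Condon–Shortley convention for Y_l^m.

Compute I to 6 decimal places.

-0.259847

Checks pass: Σm=0; 10 even; l₃=1∈[1,9].
(2·4+1)(2·5+1)(2·1+1) = 297
Δ: 8! 0! 2! / 11! → 1/495
sum: t=4:+1/576 = 1/576
3j²(4 5 1; 0 0 0) = Δ·Π!·Σ² = 5/99  (sign -1)
sum: t=2:+1/2880 = 1/2880
3j²(4 5 1; 2 -3 1) = Δ·Π!·Σ² = 28/495  (sign +1)
combine: 4πI² = 297·5/99·28/495 = 28/33
take √, sign -1: I = -0.25984664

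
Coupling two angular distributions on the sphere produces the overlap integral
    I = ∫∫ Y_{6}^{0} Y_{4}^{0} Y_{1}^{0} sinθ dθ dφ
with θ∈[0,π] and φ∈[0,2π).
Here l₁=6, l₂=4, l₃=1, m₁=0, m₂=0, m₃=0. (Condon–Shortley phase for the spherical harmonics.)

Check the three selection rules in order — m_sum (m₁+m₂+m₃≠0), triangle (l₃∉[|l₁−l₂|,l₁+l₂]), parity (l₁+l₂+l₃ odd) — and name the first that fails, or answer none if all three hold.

triangle

azimuthal sum: 0 + 0 + 0 = 0  ✓
2 ≤ 1 ≤ 10 (triangle on l)  ✗
L = 6 + 4 + 1 = 11 (odd)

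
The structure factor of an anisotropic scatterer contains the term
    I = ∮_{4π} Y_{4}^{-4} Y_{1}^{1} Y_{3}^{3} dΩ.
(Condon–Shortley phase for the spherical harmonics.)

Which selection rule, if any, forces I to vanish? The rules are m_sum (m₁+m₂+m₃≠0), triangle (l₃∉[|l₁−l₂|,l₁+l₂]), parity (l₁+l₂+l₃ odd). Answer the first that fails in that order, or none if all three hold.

azimuthal sum: -4 + 1 + 3 = 0  ✓
3 ≤ 3 ≤ 5 (triangle on l)  ✓
L = 4 + 1 + 3 = 8 (even)  ✓

none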